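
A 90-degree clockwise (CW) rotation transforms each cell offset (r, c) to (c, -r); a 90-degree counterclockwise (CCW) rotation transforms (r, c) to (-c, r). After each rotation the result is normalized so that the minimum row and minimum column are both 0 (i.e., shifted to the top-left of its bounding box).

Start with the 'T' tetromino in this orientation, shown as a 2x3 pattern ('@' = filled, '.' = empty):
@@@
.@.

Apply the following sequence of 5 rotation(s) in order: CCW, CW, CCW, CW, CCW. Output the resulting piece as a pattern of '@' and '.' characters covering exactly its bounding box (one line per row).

Start:
@@@
.@.
After rotation 1 (CCW):
@.
@@
@.
After rotation 2 (CW):
@@@
.@.
After rotation 3 (CCW):
@.
@@
@.
After rotation 4 (CW):
@@@
.@.
After rotation 5 (CCW):
@.
@@
@.

Answer: @.
@@
@.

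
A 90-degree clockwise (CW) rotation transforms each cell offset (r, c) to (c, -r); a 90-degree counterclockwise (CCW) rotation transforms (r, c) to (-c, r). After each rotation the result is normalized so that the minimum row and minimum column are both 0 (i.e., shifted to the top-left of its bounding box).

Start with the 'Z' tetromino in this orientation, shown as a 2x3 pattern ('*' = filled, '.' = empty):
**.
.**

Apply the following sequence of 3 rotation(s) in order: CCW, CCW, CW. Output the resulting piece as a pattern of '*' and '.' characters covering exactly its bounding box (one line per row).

Answer: .*
**
*.

Derivation:
Start:
**.
.**
After rotation 1 (CCW):
.*
**
*.
After rotation 2 (CCW):
**.
.**
After rotation 3 (CW):
.*
**
*.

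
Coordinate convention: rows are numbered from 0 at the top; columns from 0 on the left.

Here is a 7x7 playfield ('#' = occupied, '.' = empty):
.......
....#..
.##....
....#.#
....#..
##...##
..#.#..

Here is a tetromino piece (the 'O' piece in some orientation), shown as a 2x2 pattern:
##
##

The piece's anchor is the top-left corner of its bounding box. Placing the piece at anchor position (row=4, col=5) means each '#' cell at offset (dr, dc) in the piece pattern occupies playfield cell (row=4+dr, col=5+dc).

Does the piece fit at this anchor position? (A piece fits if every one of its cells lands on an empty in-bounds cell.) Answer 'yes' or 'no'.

Answer: no

Derivation:
Check each piece cell at anchor (4, 5):
  offset (0,0) -> (4,5): empty -> OK
  offset (0,1) -> (4,6): empty -> OK
  offset (1,0) -> (5,5): occupied ('#') -> FAIL
  offset (1,1) -> (5,6): occupied ('#') -> FAIL
All cells valid: no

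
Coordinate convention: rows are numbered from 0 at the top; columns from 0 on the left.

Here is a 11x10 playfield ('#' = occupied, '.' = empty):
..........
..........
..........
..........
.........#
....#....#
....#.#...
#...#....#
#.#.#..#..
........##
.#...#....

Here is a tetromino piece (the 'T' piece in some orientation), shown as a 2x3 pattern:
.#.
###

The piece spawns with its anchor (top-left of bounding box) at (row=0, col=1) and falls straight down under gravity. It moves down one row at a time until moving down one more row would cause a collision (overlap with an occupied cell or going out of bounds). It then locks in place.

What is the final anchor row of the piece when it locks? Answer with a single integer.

Answer: 6

Derivation:
Spawn at (row=0, col=1). Try each row:
  row 0: fits
  row 1: fits
  row 2: fits
  row 3: fits
  row 4: fits
  row 5: fits
  row 6: fits
  row 7: blocked -> lock at row 6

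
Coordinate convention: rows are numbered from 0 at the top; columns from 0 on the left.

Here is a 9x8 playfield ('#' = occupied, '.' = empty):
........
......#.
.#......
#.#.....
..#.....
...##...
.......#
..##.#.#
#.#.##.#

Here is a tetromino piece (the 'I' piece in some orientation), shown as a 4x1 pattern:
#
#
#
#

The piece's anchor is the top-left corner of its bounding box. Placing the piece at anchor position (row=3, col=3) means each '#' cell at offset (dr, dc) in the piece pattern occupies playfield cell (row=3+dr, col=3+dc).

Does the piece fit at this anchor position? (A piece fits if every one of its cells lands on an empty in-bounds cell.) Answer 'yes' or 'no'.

Answer: no

Derivation:
Check each piece cell at anchor (3, 3):
  offset (0,0) -> (3,3): empty -> OK
  offset (1,0) -> (4,3): empty -> OK
  offset (2,0) -> (5,3): occupied ('#') -> FAIL
  offset (3,0) -> (6,3): empty -> OK
All cells valid: no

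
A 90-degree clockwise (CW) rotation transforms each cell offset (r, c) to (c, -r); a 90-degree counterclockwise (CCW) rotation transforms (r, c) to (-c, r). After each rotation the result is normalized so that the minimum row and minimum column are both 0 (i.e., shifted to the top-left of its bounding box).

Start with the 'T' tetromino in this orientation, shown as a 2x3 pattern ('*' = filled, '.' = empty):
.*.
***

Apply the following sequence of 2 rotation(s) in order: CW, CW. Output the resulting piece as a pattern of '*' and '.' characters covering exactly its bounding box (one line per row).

Answer: ***
.*.

Derivation:
Start:
.*.
***
After rotation 1 (CW):
*.
**
*.
After rotation 2 (CW):
***
.*.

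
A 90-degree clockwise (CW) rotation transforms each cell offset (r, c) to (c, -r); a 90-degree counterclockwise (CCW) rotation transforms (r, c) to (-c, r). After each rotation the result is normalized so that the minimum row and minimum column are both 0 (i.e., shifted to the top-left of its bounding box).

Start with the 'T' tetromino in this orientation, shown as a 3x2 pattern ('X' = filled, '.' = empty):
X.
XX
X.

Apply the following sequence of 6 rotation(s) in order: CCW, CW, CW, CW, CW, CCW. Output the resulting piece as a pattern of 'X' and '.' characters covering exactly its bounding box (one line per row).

Answer: .X
XX
.X

Derivation:
Start:
X.
XX
X.
After rotation 1 (CCW):
.X.
XXX
After rotation 2 (CW):
X.
XX
X.
After rotation 3 (CW):
XXX
.X.
After rotation 4 (CW):
.X
XX
.X
After rotation 5 (CW):
.X.
XXX
After rotation 6 (CCW):
.X
XX
.X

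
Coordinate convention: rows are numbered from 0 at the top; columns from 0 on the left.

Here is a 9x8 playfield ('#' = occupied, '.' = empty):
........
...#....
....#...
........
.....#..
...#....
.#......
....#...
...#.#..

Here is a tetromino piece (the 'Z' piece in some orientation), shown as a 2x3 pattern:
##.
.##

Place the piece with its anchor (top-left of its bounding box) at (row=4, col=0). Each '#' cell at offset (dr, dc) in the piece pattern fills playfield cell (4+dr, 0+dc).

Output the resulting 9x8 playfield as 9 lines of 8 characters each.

Fill (4+0,0+0) = (4,0)
Fill (4+0,0+1) = (4,1)
Fill (4+1,0+1) = (5,1)
Fill (4+1,0+2) = (5,2)

Answer: ........
...#....
....#...
........
##...#..
.###....
.#......
....#...
...#.#..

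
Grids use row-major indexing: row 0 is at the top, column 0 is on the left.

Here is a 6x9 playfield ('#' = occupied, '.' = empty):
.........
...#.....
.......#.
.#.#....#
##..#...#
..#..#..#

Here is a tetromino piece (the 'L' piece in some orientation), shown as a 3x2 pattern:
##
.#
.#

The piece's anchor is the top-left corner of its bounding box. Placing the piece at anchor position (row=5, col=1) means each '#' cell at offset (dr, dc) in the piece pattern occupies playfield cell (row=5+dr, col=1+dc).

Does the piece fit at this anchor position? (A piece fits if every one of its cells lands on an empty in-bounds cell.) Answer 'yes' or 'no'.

Answer: no

Derivation:
Check each piece cell at anchor (5, 1):
  offset (0,0) -> (5,1): empty -> OK
  offset (0,1) -> (5,2): occupied ('#') -> FAIL
  offset (1,1) -> (6,2): out of bounds -> FAIL
  offset (2,1) -> (7,2): out of bounds -> FAIL
All cells valid: no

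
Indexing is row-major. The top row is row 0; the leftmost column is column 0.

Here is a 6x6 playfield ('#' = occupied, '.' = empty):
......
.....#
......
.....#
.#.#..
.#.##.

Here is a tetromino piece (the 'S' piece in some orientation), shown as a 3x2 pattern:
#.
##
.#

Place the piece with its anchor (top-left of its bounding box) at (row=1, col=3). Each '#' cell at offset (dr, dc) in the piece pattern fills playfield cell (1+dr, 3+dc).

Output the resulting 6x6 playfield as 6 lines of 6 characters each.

Answer: ......
...#.#
...##.
....##
.#.#..
.#.##.

Derivation:
Fill (1+0,3+0) = (1,3)
Fill (1+1,3+0) = (2,3)
Fill (1+1,3+1) = (2,4)
Fill (1+2,3+1) = (3,4)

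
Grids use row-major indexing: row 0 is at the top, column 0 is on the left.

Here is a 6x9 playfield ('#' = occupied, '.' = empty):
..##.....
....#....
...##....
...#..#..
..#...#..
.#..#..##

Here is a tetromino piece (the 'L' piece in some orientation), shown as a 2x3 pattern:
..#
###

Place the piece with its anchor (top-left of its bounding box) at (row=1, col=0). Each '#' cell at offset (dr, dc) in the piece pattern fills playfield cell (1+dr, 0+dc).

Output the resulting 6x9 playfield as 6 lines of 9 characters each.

Answer: ..##.....
..#.#....
#####....
...#..#..
..#...#..
.#..#..##

Derivation:
Fill (1+0,0+2) = (1,2)
Fill (1+1,0+0) = (2,0)
Fill (1+1,0+1) = (2,1)
Fill (1+1,0+2) = (2,2)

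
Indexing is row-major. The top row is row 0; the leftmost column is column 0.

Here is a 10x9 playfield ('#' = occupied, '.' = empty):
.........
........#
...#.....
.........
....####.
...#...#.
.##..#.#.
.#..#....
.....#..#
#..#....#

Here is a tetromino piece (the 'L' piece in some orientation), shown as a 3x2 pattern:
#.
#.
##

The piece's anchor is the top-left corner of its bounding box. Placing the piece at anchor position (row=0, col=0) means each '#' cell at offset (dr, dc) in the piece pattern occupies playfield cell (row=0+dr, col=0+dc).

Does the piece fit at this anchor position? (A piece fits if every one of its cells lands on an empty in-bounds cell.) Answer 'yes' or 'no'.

Check each piece cell at anchor (0, 0):
  offset (0,0) -> (0,0): empty -> OK
  offset (1,0) -> (1,0): empty -> OK
  offset (2,0) -> (2,0): empty -> OK
  offset (2,1) -> (2,1): empty -> OK
All cells valid: yes

Answer: yes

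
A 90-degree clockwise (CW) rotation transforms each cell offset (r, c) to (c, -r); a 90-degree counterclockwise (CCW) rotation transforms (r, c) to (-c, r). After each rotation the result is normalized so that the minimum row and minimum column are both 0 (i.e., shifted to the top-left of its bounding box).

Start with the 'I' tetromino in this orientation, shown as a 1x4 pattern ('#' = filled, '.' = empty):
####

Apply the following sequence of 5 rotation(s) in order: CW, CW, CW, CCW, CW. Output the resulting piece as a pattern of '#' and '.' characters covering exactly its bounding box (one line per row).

Start:
####
After rotation 1 (CW):
#
#
#
#
After rotation 2 (CW):
####
After rotation 3 (CW):
#
#
#
#
After rotation 4 (CCW):
####
After rotation 5 (CW):
#
#
#
#

Answer: #
#
#
#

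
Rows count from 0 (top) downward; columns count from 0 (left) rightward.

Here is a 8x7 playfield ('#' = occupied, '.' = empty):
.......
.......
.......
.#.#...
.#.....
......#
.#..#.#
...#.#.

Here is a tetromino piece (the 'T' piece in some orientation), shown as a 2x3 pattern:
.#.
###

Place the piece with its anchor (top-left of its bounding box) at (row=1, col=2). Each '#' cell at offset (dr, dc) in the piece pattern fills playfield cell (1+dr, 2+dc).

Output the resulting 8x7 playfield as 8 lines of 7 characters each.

Fill (1+0,2+1) = (1,3)
Fill (1+1,2+0) = (2,2)
Fill (1+1,2+1) = (2,3)
Fill (1+1,2+2) = (2,4)

Answer: .......
...#...
..###..
.#.#...
.#.....
......#
.#..#.#
...#.#.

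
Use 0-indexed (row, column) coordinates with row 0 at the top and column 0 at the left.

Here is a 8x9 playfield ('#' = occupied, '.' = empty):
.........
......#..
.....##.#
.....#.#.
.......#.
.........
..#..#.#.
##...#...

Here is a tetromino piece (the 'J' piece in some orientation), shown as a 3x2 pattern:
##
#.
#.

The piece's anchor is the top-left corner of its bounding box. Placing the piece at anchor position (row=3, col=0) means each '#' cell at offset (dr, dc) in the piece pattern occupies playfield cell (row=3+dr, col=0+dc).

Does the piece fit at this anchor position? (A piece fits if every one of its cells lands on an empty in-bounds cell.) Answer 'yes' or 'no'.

Check each piece cell at anchor (3, 0):
  offset (0,0) -> (3,0): empty -> OK
  offset (0,1) -> (3,1): empty -> OK
  offset (1,0) -> (4,0): empty -> OK
  offset (2,0) -> (5,0): empty -> OK
All cells valid: yes

Answer: yes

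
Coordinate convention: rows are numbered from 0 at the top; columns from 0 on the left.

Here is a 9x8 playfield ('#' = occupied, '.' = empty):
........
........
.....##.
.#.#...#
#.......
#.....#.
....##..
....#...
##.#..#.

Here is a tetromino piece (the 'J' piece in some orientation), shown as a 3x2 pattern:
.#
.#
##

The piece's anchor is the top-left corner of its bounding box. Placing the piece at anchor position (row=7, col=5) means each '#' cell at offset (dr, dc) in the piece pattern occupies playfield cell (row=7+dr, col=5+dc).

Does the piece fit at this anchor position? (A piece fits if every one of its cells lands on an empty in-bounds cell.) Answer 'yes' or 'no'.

Check each piece cell at anchor (7, 5):
  offset (0,1) -> (7,6): empty -> OK
  offset (1,1) -> (8,6): occupied ('#') -> FAIL
  offset (2,0) -> (9,5): out of bounds -> FAIL
  offset (2,1) -> (9,6): out of bounds -> FAIL
All cells valid: no

Answer: no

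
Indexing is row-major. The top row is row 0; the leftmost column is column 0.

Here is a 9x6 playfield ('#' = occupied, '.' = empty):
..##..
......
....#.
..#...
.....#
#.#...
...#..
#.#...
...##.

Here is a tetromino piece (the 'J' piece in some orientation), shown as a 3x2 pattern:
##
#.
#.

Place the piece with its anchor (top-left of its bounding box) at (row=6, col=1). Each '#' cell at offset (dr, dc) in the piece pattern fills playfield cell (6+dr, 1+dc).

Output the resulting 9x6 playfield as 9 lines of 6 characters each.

Answer: ..##..
......
....#.
..#...
.....#
#.#...
.###..
###...
.#.##.

Derivation:
Fill (6+0,1+0) = (6,1)
Fill (6+0,1+1) = (6,2)
Fill (6+1,1+0) = (7,1)
Fill (6+2,1+0) = (8,1)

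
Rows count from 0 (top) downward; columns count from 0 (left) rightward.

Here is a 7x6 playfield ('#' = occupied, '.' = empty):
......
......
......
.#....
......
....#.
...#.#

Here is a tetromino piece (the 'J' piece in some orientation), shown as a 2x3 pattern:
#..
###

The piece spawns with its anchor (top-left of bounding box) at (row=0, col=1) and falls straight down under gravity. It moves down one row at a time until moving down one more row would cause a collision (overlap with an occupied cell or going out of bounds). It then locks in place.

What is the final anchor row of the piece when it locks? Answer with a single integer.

Answer: 1

Derivation:
Spawn at (row=0, col=1). Try each row:
  row 0: fits
  row 1: fits
  row 2: blocked -> lock at row 1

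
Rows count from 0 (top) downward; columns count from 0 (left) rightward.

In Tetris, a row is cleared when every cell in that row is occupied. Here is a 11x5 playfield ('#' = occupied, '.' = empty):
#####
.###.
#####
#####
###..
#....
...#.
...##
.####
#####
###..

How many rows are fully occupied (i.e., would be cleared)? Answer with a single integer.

Answer: 4

Derivation:
Check each row:
  row 0: 0 empty cells -> FULL (clear)
  row 1: 2 empty cells -> not full
  row 2: 0 empty cells -> FULL (clear)
  row 3: 0 empty cells -> FULL (clear)
  row 4: 2 empty cells -> not full
  row 5: 4 empty cells -> not full
  row 6: 4 empty cells -> not full
  row 7: 3 empty cells -> not full
  row 8: 1 empty cell -> not full
  row 9: 0 empty cells -> FULL (clear)
  row 10: 2 empty cells -> not full
Total rows cleared: 4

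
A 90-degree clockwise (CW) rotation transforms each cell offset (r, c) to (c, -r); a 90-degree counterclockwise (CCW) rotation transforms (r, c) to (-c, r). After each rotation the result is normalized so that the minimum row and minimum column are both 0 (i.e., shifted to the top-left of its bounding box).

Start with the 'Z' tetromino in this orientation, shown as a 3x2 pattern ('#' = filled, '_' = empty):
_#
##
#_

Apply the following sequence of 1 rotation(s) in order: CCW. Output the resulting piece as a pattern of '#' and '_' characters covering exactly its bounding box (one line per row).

Start:
_#
##
#_
After rotation 1 (CCW):
##_
_##

Answer: ##_
_##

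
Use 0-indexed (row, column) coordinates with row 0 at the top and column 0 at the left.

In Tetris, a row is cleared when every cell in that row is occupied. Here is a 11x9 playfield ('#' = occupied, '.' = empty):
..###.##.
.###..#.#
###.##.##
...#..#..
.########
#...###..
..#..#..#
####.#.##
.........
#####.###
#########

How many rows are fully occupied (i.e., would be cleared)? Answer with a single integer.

Check each row:
  row 0: 4 empty cells -> not full
  row 1: 4 empty cells -> not full
  row 2: 2 empty cells -> not full
  row 3: 7 empty cells -> not full
  row 4: 1 empty cell -> not full
  row 5: 5 empty cells -> not full
  row 6: 6 empty cells -> not full
  row 7: 2 empty cells -> not full
  row 8: 9 empty cells -> not full
  row 9: 1 empty cell -> not full
  row 10: 0 empty cells -> FULL (clear)
Total rows cleared: 1

Answer: 1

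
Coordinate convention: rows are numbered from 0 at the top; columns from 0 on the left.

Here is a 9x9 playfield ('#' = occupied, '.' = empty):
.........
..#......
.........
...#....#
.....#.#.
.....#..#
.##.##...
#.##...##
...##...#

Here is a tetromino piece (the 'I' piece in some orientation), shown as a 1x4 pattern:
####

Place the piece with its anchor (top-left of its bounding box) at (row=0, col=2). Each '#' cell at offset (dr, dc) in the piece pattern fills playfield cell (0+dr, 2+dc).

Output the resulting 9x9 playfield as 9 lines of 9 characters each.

Answer: ..####...
..#......
.........
...#....#
.....#.#.
.....#..#
.##.##...
#.##...##
...##...#

Derivation:
Fill (0+0,2+0) = (0,2)
Fill (0+0,2+1) = (0,3)
Fill (0+0,2+2) = (0,4)
Fill (0+0,2+3) = (0,5)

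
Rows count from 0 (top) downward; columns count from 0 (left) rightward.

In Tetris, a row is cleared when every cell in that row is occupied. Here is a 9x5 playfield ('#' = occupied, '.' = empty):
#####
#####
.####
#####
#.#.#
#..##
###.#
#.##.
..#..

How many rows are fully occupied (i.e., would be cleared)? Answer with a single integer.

Check each row:
  row 0: 0 empty cells -> FULL (clear)
  row 1: 0 empty cells -> FULL (clear)
  row 2: 1 empty cell -> not full
  row 3: 0 empty cells -> FULL (clear)
  row 4: 2 empty cells -> not full
  row 5: 2 empty cells -> not full
  row 6: 1 empty cell -> not full
  row 7: 2 empty cells -> not full
  row 8: 4 empty cells -> not full
Total rows cleared: 3

Answer: 3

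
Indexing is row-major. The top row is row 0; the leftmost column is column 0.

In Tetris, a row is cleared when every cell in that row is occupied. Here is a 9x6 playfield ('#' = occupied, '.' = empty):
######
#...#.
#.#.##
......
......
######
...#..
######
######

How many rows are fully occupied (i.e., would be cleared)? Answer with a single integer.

Check each row:
  row 0: 0 empty cells -> FULL (clear)
  row 1: 4 empty cells -> not full
  row 2: 2 empty cells -> not full
  row 3: 6 empty cells -> not full
  row 4: 6 empty cells -> not full
  row 5: 0 empty cells -> FULL (clear)
  row 6: 5 empty cells -> not full
  row 7: 0 empty cells -> FULL (clear)
  row 8: 0 empty cells -> FULL (clear)
Total rows cleared: 4

Answer: 4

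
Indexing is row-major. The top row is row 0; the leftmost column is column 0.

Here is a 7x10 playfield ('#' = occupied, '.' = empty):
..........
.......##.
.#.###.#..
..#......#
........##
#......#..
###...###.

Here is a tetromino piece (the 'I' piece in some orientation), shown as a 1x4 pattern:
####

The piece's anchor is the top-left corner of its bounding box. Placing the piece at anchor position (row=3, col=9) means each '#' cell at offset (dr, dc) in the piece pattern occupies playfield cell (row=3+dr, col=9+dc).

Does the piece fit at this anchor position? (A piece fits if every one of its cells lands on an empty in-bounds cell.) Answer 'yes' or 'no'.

Check each piece cell at anchor (3, 9):
  offset (0,0) -> (3,9): occupied ('#') -> FAIL
  offset (0,1) -> (3,10): out of bounds -> FAIL
  offset (0,2) -> (3,11): out of bounds -> FAIL
  offset (0,3) -> (3,12): out of bounds -> FAIL
All cells valid: no

Answer: no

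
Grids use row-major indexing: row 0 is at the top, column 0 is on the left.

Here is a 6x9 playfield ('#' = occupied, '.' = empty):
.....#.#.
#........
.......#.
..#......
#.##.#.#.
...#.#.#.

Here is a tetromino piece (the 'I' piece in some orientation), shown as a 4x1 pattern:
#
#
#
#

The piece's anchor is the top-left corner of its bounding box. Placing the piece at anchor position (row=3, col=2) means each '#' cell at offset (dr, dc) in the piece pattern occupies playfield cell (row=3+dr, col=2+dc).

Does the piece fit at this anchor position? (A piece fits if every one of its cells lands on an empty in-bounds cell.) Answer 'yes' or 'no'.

Answer: no

Derivation:
Check each piece cell at anchor (3, 2):
  offset (0,0) -> (3,2): occupied ('#') -> FAIL
  offset (1,0) -> (4,2): occupied ('#') -> FAIL
  offset (2,0) -> (5,2): empty -> OK
  offset (3,0) -> (6,2): out of bounds -> FAIL
All cells valid: no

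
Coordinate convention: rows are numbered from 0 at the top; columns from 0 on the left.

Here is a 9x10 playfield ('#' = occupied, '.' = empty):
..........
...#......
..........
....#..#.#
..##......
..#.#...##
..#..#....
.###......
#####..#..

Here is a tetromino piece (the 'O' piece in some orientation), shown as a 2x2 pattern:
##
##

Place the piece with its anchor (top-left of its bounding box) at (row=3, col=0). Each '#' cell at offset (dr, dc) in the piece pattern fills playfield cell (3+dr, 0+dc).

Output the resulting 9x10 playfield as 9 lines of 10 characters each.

Fill (3+0,0+0) = (3,0)
Fill (3+0,0+1) = (3,1)
Fill (3+1,0+0) = (4,0)
Fill (3+1,0+1) = (4,1)

Answer: ..........
...#......
..........
##..#..#.#
####......
..#.#...##
..#..#....
.###......
#####..#..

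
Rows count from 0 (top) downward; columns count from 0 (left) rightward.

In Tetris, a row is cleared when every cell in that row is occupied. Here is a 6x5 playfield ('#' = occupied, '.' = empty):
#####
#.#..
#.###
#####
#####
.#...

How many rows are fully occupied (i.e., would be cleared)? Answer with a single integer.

Answer: 3

Derivation:
Check each row:
  row 0: 0 empty cells -> FULL (clear)
  row 1: 3 empty cells -> not full
  row 2: 1 empty cell -> not full
  row 3: 0 empty cells -> FULL (clear)
  row 4: 0 empty cells -> FULL (clear)
  row 5: 4 empty cells -> not full
Total rows cleared: 3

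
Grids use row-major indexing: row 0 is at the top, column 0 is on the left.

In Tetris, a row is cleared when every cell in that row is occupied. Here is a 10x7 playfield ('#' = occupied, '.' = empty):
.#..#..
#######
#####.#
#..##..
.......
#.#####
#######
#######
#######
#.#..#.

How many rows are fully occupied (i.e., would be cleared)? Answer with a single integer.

Check each row:
  row 0: 5 empty cells -> not full
  row 1: 0 empty cells -> FULL (clear)
  row 2: 1 empty cell -> not full
  row 3: 4 empty cells -> not full
  row 4: 7 empty cells -> not full
  row 5: 1 empty cell -> not full
  row 6: 0 empty cells -> FULL (clear)
  row 7: 0 empty cells -> FULL (clear)
  row 8: 0 empty cells -> FULL (clear)
  row 9: 4 empty cells -> not full
Total rows cleared: 4

Answer: 4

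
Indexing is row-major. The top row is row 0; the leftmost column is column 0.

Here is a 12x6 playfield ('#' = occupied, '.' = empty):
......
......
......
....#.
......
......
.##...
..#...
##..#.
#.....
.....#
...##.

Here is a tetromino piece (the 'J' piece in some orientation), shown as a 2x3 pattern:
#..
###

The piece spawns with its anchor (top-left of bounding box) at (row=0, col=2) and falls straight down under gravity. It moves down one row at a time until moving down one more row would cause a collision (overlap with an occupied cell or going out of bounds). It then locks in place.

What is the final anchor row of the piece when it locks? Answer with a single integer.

Spawn at (row=0, col=2). Try each row:
  row 0: fits
  row 1: fits
  row 2: blocked -> lock at row 1

Answer: 1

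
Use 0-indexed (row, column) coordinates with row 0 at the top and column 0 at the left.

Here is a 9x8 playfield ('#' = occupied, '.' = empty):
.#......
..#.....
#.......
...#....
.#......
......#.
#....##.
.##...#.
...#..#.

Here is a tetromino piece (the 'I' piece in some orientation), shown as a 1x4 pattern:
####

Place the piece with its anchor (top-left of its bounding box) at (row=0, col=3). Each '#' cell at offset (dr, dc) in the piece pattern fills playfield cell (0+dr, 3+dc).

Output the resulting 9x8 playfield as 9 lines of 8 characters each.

Answer: .#.####.
..#.....
#.......
...#....
.#......
......#.
#....##.
.##...#.
...#..#.

Derivation:
Fill (0+0,3+0) = (0,3)
Fill (0+0,3+1) = (0,4)
Fill (0+0,3+2) = (0,5)
Fill (0+0,3+3) = (0,6)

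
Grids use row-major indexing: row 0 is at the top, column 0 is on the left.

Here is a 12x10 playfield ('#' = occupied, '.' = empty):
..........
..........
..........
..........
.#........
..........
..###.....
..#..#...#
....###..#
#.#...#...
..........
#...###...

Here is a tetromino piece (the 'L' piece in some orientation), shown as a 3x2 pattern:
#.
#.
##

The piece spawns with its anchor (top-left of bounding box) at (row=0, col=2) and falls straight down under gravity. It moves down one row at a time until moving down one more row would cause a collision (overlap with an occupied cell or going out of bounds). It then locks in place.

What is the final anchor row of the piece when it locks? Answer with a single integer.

Answer: 3

Derivation:
Spawn at (row=0, col=2). Try each row:
  row 0: fits
  row 1: fits
  row 2: fits
  row 3: fits
  row 4: blocked -> lock at row 3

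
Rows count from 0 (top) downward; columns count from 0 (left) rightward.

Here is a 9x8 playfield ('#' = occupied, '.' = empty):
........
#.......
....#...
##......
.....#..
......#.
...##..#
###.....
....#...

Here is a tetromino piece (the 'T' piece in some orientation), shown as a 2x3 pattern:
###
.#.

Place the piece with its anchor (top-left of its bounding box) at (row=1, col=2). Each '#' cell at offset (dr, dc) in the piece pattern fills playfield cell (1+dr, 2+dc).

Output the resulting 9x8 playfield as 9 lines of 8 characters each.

Answer: ........
#.###...
...##...
##......
.....#..
......#.
...##..#
###.....
....#...

Derivation:
Fill (1+0,2+0) = (1,2)
Fill (1+0,2+1) = (1,3)
Fill (1+0,2+2) = (1,4)
Fill (1+1,2+1) = (2,3)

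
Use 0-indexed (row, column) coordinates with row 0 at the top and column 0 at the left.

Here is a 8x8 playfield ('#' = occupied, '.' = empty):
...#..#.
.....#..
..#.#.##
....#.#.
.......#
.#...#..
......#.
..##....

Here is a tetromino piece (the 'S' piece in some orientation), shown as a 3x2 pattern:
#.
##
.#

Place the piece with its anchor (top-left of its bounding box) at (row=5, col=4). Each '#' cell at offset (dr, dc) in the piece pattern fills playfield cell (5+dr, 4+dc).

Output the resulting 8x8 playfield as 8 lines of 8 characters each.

Answer: ...#..#.
.....#..
..#.#.##
....#.#.
.......#
.#..##..
....###.
..##.#..

Derivation:
Fill (5+0,4+0) = (5,4)
Fill (5+1,4+0) = (6,4)
Fill (5+1,4+1) = (6,5)
Fill (5+2,4+1) = (7,5)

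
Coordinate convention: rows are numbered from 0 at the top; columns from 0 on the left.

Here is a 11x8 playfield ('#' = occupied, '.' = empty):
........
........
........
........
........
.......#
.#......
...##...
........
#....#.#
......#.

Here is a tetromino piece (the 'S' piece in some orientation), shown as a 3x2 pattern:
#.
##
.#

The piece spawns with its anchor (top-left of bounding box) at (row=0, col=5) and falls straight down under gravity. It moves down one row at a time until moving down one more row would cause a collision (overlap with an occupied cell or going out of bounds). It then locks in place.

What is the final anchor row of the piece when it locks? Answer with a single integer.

Answer: 7

Derivation:
Spawn at (row=0, col=5). Try each row:
  row 0: fits
  row 1: fits
  row 2: fits
  row 3: fits
  row 4: fits
  row 5: fits
  row 6: fits
  row 7: fits
  row 8: blocked -> lock at row 7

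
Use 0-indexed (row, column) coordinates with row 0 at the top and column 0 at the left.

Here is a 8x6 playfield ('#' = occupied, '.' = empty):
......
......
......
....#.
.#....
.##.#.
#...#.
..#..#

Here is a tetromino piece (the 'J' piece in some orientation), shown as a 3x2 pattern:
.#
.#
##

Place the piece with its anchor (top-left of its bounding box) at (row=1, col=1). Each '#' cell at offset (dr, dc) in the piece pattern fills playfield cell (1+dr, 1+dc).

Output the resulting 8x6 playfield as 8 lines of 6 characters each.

Answer: ......
..#...
..#...
.##.#.
.#....
.##.#.
#...#.
..#..#

Derivation:
Fill (1+0,1+1) = (1,2)
Fill (1+1,1+1) = (2,2)
Fill (1+2,1+0) = (3,1)
Fill (1+2,1+1) = (3,2)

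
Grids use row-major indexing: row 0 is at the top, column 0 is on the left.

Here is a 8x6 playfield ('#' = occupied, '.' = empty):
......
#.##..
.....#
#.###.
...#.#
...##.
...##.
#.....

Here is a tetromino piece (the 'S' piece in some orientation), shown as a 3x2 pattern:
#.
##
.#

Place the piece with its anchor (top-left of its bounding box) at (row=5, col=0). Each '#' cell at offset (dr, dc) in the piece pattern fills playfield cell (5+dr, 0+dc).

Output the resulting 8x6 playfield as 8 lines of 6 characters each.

Answer: ......
#.##..
.....#
#.###.
...#.#
#..##.
##.##.
##....

Derivation:
Fill (5+0,0+0) = (5,0)
Fill (5+1,0+0) = (6,0)
Fill (5+1,0+1) = (6,1)
Fill (5+2,0+1) = (7,1)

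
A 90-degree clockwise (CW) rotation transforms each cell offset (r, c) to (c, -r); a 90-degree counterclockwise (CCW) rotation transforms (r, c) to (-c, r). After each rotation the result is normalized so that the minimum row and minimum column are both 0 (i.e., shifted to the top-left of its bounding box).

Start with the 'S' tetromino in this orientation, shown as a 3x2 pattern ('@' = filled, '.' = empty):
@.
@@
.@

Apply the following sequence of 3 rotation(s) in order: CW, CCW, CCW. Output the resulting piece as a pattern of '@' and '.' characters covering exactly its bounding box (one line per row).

Start:
@.
@@
.@
After rotation 1 (CW):
.@@
@@.
After rotation 2 (CCW):
@.
@@
.@
After rotation 3 (CCW):
.@@
@@.

Answer: .@@
@@.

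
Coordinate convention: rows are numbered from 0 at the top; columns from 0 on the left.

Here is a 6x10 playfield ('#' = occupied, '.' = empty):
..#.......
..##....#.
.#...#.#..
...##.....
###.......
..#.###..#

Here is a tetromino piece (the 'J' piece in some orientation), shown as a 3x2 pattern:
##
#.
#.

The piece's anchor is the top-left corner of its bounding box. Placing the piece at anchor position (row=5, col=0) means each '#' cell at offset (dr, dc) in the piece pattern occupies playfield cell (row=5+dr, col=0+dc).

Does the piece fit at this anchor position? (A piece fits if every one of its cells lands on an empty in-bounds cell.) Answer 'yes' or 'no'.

Check each piece cell at anchor (5, 0):
  offset (0,0) -> (5,0): empty -> OK
  offset (0,1) -> (5,1): empty -> OK
  offset (1,0) -> (6,0): out of bounds -> FAIL
  offset (2,0) -> (7,0): out of bounds -> FAIL
All cells valid: no

Answer: no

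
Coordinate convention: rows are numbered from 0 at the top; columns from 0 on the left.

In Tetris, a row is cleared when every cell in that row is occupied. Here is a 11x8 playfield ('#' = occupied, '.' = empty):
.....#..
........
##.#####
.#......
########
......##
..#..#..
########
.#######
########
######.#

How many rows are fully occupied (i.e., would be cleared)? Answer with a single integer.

Answer: 3

Derivation:
Check each row:
  row 0: 7 empty cells -> not full
  row 1: 8 empty cells -> not full
  row 2: 1 empty cell -> not full
  row 3: 7 empty cells -> not full
  row 4: 0 empty cells -> FULL (clear)
  row 5: 6 empty cells -> not full
  row 6: 6 empty cells -> not full
  row 7: 0 empty cells -> FULL (clear)
  row 8: 1 empty cell -> not full
  row 9: 0 empty cells -> FULL (clear)
  row 10: 1 empty cell -> not full
Total rows cleared: 3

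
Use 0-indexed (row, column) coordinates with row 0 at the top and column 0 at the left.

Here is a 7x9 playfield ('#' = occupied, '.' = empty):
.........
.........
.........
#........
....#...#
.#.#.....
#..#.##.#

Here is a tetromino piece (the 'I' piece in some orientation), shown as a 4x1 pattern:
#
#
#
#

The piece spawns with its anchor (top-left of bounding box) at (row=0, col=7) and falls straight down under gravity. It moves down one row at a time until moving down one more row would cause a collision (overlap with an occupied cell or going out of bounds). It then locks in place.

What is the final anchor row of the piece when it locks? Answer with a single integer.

Answer: 3

Derivation:
Spawn at (row=0, col=7). Try each row:
  row 0: fits
  row 1: fits
  row 2: fits
  row 3: fits
  row 4: blocked -> lock at row 3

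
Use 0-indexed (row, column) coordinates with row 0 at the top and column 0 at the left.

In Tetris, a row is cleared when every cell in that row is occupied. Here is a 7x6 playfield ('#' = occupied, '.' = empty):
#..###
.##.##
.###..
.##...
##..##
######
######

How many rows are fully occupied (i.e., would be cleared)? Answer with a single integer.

Check each row:
  row 0: 2 empty cells -> not full
  row 1: 2 empty cells -> not full
  row 2: 3 empty cells -> not full
  row 3: 4 empty cells -> not full
  row 4: 2 empty cells -> not full
  row 5: 0 empty cells -> FULL (clear)
  row 6: 0 empty cells -> FULL (clear)
Total rows cleared: 2

Answer: 2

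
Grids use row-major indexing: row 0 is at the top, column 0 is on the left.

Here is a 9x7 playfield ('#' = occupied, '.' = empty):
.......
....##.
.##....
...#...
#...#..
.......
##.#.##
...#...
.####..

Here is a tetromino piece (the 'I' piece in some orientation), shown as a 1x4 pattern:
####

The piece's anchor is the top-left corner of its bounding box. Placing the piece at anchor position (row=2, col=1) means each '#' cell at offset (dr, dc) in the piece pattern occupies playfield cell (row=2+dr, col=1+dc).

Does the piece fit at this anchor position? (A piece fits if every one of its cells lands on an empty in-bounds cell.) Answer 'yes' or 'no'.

Check each piece cell at anchor (2, 1):
  offset (0,0) -> (2,1): occupied ('#') -> FAIL
  offset (0,1) -> (2,2): occupied ('#') -> FAIL
  offset (0,2) -> (2,3): empty -> OK
  offset (0,3) -> (2,4): empty -> OK
All cells valid: no

Answer: no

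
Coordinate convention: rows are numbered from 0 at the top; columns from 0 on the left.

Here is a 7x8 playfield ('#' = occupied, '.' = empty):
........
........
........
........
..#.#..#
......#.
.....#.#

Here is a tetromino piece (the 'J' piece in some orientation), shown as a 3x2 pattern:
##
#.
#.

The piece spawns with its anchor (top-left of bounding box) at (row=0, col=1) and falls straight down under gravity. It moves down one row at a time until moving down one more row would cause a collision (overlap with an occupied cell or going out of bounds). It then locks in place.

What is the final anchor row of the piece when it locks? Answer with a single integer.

Answer: 3

Derivation:
Spawn at (row=0, col=1). Try each row:
  row 0: fits
  row 1: fits
  row 2: fits
  row 3: fits
  row 4: blocked -> lock at row 3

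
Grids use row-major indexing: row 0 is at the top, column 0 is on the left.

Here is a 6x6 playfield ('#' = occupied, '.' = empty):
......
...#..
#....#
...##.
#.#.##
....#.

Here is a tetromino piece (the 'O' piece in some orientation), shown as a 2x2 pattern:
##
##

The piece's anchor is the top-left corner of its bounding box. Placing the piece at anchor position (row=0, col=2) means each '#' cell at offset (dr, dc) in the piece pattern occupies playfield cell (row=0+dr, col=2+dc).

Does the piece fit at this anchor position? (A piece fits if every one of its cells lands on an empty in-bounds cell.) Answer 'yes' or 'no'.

Answer: no

Derivation:
Check each piece cell at anchor (0, 2):
  offset (0,0) -> (0,2): empty -> OK
  offset (0,1) -> (0,3): empty -> OK
  offset (1,0) -> (1,2): empty -> OK
  offset (1,1) -> (1,3): occupied ('#') -> FAIL
All cells valid: no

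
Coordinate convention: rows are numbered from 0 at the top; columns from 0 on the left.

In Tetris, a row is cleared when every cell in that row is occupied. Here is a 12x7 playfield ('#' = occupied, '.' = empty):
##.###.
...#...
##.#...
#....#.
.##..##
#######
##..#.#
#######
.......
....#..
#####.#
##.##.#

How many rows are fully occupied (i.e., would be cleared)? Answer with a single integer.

Check each row:
  row 0: 2 empty cells -> not full
  row 1: 6 empty cells -> not full
  row 2: 4 empty cells -> not full
  row 3: 5 empty cells -> not full
  row 4: 3 empty cells -> not full
  row 5: 0 empty cells -> FULL (clear)
  row 6: 3 empty cells -> not full
  row 7: 0 empty cells -> FULL (clear)
  row 8: 7 empty cells -> not full
  row 9: 6 empty cells -> not full
  row 10: 1 empty cell -> not full
  row 11: 2 empty cells -> not full
Total rows cleared: 2

Answer: 2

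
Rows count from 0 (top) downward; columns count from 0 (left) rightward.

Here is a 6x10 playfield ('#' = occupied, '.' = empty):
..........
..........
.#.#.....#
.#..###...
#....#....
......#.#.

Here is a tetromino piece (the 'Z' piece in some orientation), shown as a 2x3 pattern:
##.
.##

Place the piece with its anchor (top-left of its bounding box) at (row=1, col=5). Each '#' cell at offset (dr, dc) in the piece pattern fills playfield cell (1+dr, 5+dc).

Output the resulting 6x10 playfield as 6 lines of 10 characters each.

Fill (1+0,5+0) = (1,5)
Fill (1+0,5+1) = (1,6)
Fill (1+1,5+1) = (2,6)
Fill (1+1,5+2) = (2,7)

Answer: ..........
.....##...
.#.#..##.#
.#..###...
#....#....
......#.#.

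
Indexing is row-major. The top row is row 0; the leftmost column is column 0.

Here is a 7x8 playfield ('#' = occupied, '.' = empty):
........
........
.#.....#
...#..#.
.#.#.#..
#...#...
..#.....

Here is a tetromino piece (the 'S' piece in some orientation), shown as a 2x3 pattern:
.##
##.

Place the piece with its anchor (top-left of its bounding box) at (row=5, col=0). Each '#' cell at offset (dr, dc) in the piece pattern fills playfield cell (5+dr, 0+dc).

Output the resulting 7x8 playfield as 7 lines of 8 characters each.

Answer: ........
........
.#.....#
...#..#.
.#.#.#..
###.#...
###.....

Derivation:
Fill (5+0,0+1) = (5,1)
Fill (5+0,0+2) = (5,2)
Fill (5+1,0+0) = (6,0)
Fill (5+1,0+1) = (6,1)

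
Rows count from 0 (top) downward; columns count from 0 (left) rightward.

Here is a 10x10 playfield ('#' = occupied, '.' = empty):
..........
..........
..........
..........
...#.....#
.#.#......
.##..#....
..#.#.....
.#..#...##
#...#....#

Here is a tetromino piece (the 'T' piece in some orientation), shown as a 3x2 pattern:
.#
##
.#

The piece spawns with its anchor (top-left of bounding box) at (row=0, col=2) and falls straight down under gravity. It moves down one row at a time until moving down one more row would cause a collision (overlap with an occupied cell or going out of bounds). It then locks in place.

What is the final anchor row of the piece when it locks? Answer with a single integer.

Spawn at (row=0, col=2). Try each row:
  row 0: fits
  row 1: fits
  row 2: blocked -> lock at row 1

Answer: 1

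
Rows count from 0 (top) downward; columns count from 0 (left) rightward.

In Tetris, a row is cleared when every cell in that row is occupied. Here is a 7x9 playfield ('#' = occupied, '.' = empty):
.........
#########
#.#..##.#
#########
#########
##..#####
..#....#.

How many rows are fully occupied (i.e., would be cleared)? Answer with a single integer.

Check each row:
  row 0: 9 empty cells -> not full
  row 1: 0 empty cells -> FULL (clear)
  row 2: 4 empty cells -> not full
  row 3: 0 empty cells -> FULL (clear)
  row 4: 0 empty cells -> FULL (clear)
  row 5: 2 empty cells -> not full
  row 6: 7 empty cells -> not full
Total rows cleared: 3

Answer: 3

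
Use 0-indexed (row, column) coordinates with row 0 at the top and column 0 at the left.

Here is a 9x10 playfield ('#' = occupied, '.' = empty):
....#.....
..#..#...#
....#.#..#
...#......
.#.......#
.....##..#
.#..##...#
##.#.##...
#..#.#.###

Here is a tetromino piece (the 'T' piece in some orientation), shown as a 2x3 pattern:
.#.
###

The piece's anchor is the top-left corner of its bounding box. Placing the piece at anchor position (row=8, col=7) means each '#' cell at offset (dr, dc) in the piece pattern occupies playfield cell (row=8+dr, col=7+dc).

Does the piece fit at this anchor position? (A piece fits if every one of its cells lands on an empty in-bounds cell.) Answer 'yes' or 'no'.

Check each piece cell at anchor (8, 7):
  offset (0,1) -> (8,8): occupied ('#') -> FAIL
  offset (1,0) -> (9,7): out of bounds -> FAIL
  offset (1,1) -> (9,8): out of bounds -> FAIL
  offset (1,2) -> (9,9): out of bounds -> FAIL
All cells valid: no

Answer: no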